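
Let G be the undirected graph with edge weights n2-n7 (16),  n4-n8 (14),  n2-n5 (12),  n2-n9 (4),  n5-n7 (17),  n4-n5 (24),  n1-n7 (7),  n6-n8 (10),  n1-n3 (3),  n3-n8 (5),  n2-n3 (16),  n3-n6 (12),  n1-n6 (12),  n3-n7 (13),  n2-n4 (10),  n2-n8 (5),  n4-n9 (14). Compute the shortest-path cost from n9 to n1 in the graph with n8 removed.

A few of the n9→n1 routes:
n9-n2-n3-n7-n1: 4 + 16 + 13 + 7 = 40
n9-n2-n5-n7-n1: 4 + 12 + 17 + 7 = 40
n9-n2-n7-n1: 4 + 16 + 7 = 27
n9-n2-n3-n1: 4 + 16 + 3 = 23
n9-n2-n7-n3-n1: 4 + 16 + 13 + 3 = 36
The minimum is 23.

23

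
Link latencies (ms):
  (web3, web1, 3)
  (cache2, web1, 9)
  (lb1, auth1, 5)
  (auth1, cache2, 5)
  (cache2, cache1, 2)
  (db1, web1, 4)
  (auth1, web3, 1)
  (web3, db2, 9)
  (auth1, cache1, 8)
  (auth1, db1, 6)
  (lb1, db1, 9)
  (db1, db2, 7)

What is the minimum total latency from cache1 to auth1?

7

Some routes from cache1 to auth1:
cache1 -> auth1: 8
cache1 -> cache2 -> auth1: 2 + 5 = 7
cache1 -> cache2 -> web1 -> web3 -> auth1: 2 + 9 + 3 + 1 = 15
cache1 -> cache2 -> web1 -> db1 -> auth1: 2 + 9 + 4 + 6 = 21
Shortest: 7 ms.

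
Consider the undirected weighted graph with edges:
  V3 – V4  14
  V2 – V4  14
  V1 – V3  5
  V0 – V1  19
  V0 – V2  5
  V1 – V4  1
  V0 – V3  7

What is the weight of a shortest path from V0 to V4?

Routes from V0 to V4:
V0→V1→V4: 19 + 1 = 20
V0→V3→V4: 7 + 14 = 21
V0→V2→V4: 5 + 14 = 19
V0→V3→V1→V4: 7 + 5 + 1 = 13
V0→V1→V3→V4: 19 + 5 + 14 = 38
Shortest: 13.

13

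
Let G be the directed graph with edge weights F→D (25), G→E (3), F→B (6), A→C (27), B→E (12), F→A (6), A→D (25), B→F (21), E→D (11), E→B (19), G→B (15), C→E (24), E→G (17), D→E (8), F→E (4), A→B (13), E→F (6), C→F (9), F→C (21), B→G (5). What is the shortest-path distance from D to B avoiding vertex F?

27

Candidate routes:
D → E → B: 8 + 19 = 27
D → E → G → B: 8 + 17 + 15 = 40
Best route has total 27.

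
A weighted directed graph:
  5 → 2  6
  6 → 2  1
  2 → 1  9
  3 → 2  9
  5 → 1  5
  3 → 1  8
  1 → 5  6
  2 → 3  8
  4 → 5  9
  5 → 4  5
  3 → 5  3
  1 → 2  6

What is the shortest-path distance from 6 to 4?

17

Candidate routes:
6 -> 2 -> 3 -> 5 -> 4: 1 + 8 + 3 + 5 = 17
6 -> 2 -> 3 -> 1 -> 5 -> 4: 1 + 8 + 8 + 6 + 5 = 28
6 -> 2 -> 1 -> 5 -> 4: 1 + 9 + 6 + 5 = 21
The minimum is 17.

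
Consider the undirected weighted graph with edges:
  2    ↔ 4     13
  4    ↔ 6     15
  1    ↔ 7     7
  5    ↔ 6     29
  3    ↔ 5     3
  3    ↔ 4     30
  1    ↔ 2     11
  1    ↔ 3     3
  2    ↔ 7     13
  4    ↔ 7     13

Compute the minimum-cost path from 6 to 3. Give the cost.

32

Some routes from 6 to 3:
6→4→2→1→3: 15 + 13 + 11 + 3 = 42
6→4→7→1→3: 15 + 13 + 7 + 3 = 38
6→5→3: 29 + 3 = 32
Shortest: 32.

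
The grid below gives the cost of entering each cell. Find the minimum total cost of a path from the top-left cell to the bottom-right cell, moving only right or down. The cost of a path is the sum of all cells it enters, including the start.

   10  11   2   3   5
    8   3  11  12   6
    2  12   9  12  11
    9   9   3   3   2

Path (0,0) -> (1,0) -> (2,0) -> (3,0) -> (3,1) -> (3,2) -> (3,3) -> (3,4): 10 + 8 + 2 + 9 + 9 + 3 + 3 + 2 = 46.

46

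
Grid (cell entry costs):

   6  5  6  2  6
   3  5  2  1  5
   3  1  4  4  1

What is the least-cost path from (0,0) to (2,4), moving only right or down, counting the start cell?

22

Path r0c0→r1c0→r1c1→r1c2→r1c3→r2c3→r2c4: 6 + 3 + 5 + 2 + 1 + 4 + 1 = 22.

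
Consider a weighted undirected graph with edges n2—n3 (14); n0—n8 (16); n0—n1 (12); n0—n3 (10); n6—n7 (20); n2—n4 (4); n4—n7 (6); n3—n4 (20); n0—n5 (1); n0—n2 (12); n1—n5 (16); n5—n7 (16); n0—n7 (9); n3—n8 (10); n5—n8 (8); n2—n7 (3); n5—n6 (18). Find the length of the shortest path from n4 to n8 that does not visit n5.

28

Comparing a few candidate routes:
n4 - n3 - n8: 20 + 10 = 30
n4 - n7 - n0 - n8: 6 + 9 + 16 = 31
n4 - n2 - n3 - n8: 4 + 14 + 10 = 28
The minimum is 28.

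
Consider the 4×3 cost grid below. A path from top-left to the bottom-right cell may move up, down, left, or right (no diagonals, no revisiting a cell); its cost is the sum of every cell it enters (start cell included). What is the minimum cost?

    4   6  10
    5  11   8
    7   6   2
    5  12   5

One optimal route is [0,0] [1,0] [2,0] [2,1] [2,2] [3,2].
Its cost is 4 + 5 + 7 + 6 + 2 + 5 = 29.

29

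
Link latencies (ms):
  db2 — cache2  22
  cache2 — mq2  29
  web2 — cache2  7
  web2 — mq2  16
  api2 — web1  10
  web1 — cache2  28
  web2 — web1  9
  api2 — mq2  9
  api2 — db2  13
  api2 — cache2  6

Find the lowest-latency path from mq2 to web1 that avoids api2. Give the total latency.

25

Candidate routes:
mq2 - web2 - cache2 - web1: 16 + 7 + 28 = 51
mq2 - web2 - web1: 16 + 9 = 25
mq2 - cache2 - web2 - web1: 29 + 7 + 9 = 45
mq2 - cache2 - web1: 29 + 28 = 57
Best route has total 25 ms.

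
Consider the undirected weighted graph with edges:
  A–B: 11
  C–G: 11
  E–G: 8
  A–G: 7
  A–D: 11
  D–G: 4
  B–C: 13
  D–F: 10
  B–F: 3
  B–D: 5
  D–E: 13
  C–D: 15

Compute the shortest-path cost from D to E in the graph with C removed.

Routes from D to E avoiding C:
D → F → B → A → G → E: 10 + 3 + 11 + 7 + 8 = 39
D → B → A → G → E: 5 + 11 + 7 + 8 = 31
D → E: 13
D → A → G → E: 11 + 7 + 8 = 26
D → G → E: 4 + 8 = 12
The minimum is 12.

12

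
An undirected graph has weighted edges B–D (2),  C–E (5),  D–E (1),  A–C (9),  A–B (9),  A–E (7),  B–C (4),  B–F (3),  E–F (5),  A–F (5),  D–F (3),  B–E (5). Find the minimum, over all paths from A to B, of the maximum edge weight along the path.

5

Comparing a few candidate routes:
A → F → B: max(5, 3) = 5
A → F → D → E → B: max(5, 3, 1, 5) = 5
A → F → D → B: max(5, 3, 2) = 5
A → F → D → E → C → B: max(5, 3, 1, 5, 4) = 5
Smallest bottleneck: 5.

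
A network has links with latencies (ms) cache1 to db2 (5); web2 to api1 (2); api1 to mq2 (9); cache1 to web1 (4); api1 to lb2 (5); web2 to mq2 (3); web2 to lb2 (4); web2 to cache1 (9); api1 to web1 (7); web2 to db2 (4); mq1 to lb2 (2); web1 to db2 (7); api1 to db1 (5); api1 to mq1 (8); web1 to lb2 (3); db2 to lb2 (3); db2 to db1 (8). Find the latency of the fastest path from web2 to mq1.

Checking several routes:
web2→db2→lb2→mq1: 4 + 3 + 2 = 9
web2→api1→lb2→mq1: 2 + 5 + 2 = 9
web2→lb2→mq1: 4 + 2 = 6
web2→api1→mq1: 2 + 8 = 10
web2→api1→web1→lb2→mq1: 2 + 7 + 3 + 2 = 14
web2→db2→web1→lb2→mq1: 4 + 7 + 3 + 2 = 16
The minimum is 6 ms.

6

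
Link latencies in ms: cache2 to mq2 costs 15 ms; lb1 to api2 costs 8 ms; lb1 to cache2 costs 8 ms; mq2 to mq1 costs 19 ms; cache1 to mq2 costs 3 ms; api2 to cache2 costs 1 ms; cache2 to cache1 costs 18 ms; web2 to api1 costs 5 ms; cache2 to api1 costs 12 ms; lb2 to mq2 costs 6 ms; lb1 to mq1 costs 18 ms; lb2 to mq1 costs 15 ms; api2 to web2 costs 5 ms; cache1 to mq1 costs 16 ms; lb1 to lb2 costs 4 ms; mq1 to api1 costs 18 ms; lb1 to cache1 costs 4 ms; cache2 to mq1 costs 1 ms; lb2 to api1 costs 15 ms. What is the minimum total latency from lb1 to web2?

Checking several routes:
lb1 -> cache2 -> api2 -> web2: 8 + 1 + 5 = 14
lb1 -> api2 -> web2: 8 + 5 = 13
lb1 -> lb2 -> api1 -> web2: 4 + 15 + 5 = 24
Shortest: 13 ms.

13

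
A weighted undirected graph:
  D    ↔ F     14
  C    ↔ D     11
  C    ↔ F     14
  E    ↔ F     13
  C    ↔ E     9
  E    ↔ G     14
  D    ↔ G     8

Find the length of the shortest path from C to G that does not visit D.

23

Paths from C to G avoiding D:
C -> E -> G: 9 + 14 = 23
C -> F -> E -> G: 14 + 13 + 14 = 41
Shortest: 23.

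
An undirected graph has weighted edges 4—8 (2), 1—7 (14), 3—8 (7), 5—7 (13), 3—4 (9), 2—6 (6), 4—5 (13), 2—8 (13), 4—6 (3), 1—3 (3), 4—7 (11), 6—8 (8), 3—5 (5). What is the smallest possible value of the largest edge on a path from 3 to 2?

Some routes from 3 to 2:
3-8-6-2: max(7, 8, 6) = 8
3-8-2: max(7, 13) = 13
3-4-8-6-2: max(9, 2, 8, 6) = 9
3-8-4-6-2: max(7, 2, 3, 6) = 7
3-4-8-2: max(9, 2, 13) = 13
3-4-6-2: max(9, 3, 6) = 9
Smallest bottleneck: 7.

7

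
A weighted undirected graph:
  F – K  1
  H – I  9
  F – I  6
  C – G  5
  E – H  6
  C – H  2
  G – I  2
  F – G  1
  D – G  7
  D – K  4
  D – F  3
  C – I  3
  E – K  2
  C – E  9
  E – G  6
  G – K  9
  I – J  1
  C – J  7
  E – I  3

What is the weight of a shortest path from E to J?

4

Some routes from E to J:
E -> G -> I -> J: 6 + 2 + 1 = 9
E -> K -> F -> I -> J: 2 + 1 + 6 + 1 = 10
E -> I -> J: 3 + 1 = 4
E -> K -> F -> G -> I -> J: 2 + 1 + 1 + 2 + 1 = 7
Best route has total 4.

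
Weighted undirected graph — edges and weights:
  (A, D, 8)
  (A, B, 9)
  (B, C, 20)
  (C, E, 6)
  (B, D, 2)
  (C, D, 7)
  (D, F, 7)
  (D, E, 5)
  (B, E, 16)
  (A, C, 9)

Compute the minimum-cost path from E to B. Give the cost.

Comparing a few candidate routes:
E -> C -> D -> B: 6 + 7 + 2 = 15
E -> D -> B: 5 + 2 = 7
E -> B: 16
The minimum is 7.

7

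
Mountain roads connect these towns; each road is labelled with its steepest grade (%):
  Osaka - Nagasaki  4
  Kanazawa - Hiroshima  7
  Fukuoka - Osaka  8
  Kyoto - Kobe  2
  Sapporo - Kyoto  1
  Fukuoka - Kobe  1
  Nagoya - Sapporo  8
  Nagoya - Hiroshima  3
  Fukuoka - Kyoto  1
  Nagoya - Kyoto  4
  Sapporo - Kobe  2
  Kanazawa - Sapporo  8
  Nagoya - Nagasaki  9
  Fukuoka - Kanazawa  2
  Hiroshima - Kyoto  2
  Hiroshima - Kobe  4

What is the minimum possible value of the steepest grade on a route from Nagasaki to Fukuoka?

A few of the Nagasaki→Fukuoka routes:
Nagasaki→Osaka→Fukuoka: max(4, 8) = 8
Nagasaki→Nagoya→Hiroshima→Kanazawa→Fukuoka: max(9, 3, 7, 2) = 9
Nagasaki→Nagoya→Hiroshima→Kanazawa→Sapporo→Kobe→Fukuoka: max(9, 3, 7, 8, 2, 1) = 9
Nagasaki→Nagoya→Hiroshima→Kanazawa→Sapporo→Kobe→Kyoto→Fukuoka: max(9, 3, 7, 8, 2, 2, 1) = 9
Smallest bottleneck: 8%.

8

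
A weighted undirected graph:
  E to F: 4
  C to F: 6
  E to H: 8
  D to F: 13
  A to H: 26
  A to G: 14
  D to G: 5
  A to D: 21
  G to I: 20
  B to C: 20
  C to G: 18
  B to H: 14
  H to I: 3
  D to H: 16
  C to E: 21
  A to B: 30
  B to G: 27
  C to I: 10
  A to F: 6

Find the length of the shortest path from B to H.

A few of the B→H routes:
B→H: 14
B→C→F→E→H: 20 + 6 + 4 + 8 = 38
B→C→I→H: 20 + 10 + 3 = 33
Shortest: 14.

14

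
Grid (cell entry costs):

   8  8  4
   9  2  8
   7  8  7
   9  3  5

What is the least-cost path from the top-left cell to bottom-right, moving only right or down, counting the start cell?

One optimal route is (0,0) → (0,1) → (1,1) → (2,1) → (3,1) → (3,2).
Its cost is 8 + 8 + 2 + 8 + 3 + 5 = 34.
For comparison, the top-then-right route costs 40.

34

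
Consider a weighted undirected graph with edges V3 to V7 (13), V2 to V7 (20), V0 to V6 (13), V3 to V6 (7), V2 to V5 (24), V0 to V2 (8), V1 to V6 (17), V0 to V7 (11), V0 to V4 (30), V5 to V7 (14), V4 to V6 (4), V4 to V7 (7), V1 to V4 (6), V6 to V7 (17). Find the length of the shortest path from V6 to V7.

11

A few of the V6→V7 routes:
V6→V3→V7: 7 + 13 = 20
V6→V7: 17
V6→V0→V7: 13 + 11 = 24
V6→V4→V7: 4 + 7 = 11
Shortest: 11.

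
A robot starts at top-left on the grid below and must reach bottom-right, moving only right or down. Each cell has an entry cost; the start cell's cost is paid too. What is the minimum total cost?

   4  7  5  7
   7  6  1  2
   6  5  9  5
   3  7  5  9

33

Path [0,0]→[0,1]→[0,2]→[1,2]→[1,3]→[2,3]→[3,3]: 4 + 7 + 5 + 1 + 2 + 5 + 9 = 33.
For comparison, the top-then-right route costs 39.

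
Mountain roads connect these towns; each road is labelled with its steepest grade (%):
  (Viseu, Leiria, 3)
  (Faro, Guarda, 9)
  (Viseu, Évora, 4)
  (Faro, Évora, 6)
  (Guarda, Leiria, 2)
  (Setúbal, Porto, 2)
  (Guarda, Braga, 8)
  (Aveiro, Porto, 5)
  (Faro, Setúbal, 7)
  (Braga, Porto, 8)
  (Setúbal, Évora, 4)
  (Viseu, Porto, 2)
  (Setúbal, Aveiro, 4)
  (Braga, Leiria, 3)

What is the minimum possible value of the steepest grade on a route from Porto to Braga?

Comparing a few candidate routes:
Porto -> Aveiro -> Setúbal -> Évora -> Viseu -> Leiria -> Braga: max(5, 4, 4, 4, 3, 3) = 5
Porto -> Aveiro -> Setúbal -> Faro -> Évora -> Viseu -> Leiria -> Braga: max(5, 4, 7, 6, 4, 3, 3) = 7
Porto -> Viseu -> Leiria -> Braga: max(2, 3, 3) = 3
Porto -> Setúbal -> Évora -> Viseu -> Leiria -> Braga: max(2, 4, 4, 3, 3) = 4
Best route has worst link 3%.

3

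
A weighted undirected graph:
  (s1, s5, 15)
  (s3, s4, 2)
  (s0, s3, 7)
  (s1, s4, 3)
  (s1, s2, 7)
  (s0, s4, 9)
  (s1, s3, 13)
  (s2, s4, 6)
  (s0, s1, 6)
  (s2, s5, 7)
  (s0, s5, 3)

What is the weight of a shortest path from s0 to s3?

Some routes from s0 to s3:
s0→s1→s4→s3: 6 + 3 + 2 = 11
s0→s5→s2→s4→s3: 3 + 7 + 6 + 2 = 18
s0→s3: 7
s0→s4→s3: 9 + 2 = 11
Shortest: 7.

7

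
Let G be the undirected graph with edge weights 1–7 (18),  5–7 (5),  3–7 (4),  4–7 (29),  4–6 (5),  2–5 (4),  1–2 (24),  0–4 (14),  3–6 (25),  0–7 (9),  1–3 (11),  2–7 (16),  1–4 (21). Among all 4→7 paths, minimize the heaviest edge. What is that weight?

14

Checking several routes:
4 → 1 → 2 → 7: max(21, 24, 16) = 24
4 → 1 → 7: max(21, 18) = 21
4 → 0 → 7: max(14, 9) = 14
4 → 1 → 3 → 7: max(21, 11, 4) = 21
The minimum achievable maximum is 14.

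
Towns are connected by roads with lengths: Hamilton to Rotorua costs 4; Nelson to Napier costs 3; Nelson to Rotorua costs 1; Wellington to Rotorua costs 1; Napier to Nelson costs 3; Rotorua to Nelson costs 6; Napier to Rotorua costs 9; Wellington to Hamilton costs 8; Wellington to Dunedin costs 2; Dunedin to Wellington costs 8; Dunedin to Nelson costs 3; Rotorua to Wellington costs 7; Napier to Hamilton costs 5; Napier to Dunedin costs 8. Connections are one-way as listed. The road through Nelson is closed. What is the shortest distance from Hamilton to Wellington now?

11

Candidate routes:
Hamilton → Rotorua → Wellington: 4 + 7 = 11
Shortest: 11.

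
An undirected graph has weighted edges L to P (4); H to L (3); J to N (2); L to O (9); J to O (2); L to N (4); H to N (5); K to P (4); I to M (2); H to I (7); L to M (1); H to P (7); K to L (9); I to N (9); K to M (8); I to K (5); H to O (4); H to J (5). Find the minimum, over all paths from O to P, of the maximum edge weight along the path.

4

Checking several routes:
O-J-N-L-P: max(2, 2, 4, 4) = 4
O-J-N-H-L-M-I-K-P: max(2, 2, 5, 3, 1, 2, 5, 4) = 5
O-H-L-P: max(4, 3, 4) = 4
Best route has worst link 4.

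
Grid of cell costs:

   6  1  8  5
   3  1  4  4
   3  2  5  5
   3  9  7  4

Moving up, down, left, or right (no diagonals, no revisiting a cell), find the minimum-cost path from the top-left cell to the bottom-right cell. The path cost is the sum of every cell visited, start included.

Cheapest: [0,0] → [0,1] → [1,1] → [2,1] → [2,2] → [2,3] → [3,3]
  6 + 1 + 1 + 2 + 5 + 5 + 4 = 24

24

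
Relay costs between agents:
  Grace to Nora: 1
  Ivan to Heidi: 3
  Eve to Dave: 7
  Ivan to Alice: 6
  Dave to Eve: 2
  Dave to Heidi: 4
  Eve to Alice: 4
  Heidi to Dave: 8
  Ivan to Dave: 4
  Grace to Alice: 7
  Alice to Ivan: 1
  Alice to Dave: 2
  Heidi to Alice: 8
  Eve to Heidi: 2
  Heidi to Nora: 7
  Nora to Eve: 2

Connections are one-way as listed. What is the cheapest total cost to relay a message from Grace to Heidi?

5

A few of the Grace→Heidi routes:
Grace - Nora - Eve - Alice - Ivan - Heidi: 1 + 2 + 4 + 1 + 3 = 11
Grace - Nora - Eve - Heidi: 1 + 2 + 2 = 5
Grace - Nora - Eve - Alice - Dave - Heidi: 1 + 2 + 4 + 2 + 4 = 13
Grace - Alice - Dave - Eve - Heidi: 7 + 2 + 2 + 2 = 13
Grace - Alice - Dave - Heidi: 7 + 2 + 4 = 13
Grace - Alice - Ivan - Heidi: 7 + 1 + 3 = 11
Best route has total 5.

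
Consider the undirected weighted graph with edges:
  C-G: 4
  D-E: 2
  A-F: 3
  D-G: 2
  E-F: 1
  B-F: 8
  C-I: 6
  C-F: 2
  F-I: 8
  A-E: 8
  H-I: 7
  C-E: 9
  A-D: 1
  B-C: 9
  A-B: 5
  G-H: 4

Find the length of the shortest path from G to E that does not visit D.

7

Comparing a few candidate routes:
G→C→E: 4 + 9 = 13
G→C→F→A→E: 4 + 2 + 3 + 8 = 17
G→C→F→E: 4 + 2 + 1 = 7
Best route has total 7.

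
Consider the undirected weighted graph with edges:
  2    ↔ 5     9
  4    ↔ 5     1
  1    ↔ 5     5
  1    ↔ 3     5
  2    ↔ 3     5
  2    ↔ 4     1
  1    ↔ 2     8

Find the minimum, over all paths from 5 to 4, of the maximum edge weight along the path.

Comparing a few candidate routes:
5-4: max(1) = 1
5-1-3-2-4: max(5, 5, 5, 1) = 5
5-1-2-4: max(5, 8, 1) = 8
Best route has worst link 1.

1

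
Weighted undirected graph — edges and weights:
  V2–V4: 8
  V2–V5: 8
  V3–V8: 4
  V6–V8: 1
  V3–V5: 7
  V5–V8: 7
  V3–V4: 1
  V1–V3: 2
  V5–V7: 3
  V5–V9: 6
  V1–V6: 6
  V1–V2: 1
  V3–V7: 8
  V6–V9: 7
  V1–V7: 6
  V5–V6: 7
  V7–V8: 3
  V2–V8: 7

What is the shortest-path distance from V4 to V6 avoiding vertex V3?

15

A few of the V4→V6 routes:
V4 -> V2 -> V1 -> V7 -> V8 -> V6: 8 + 1 + 6 + 3 + 1 = 19
V4 -> V2 -> V1 -> V6: 8 + 1 + 6 = 15
V4 -> V2 -> V5 -> V7 -> V8 -> V6: 8 + 8 + 3 + 3 + 1 = 23
V4 -> V2 -> V8 -> V6: 8 + 7 + 1 = 16
Shortest: 15.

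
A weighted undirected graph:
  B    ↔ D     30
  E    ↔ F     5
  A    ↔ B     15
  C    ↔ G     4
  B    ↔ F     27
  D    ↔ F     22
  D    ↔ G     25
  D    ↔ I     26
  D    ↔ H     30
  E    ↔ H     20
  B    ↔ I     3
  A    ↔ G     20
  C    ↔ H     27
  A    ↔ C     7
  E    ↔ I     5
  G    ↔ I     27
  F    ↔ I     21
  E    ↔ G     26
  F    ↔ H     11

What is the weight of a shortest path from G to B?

Comparing a few candidate routes:
G→I→B: 27 + 3 = 30
G→E→I→B: 26 + 5 + 3 = 34
G→C→A→B: 4 + 7 + 15 = 26
The minimum is 26.

26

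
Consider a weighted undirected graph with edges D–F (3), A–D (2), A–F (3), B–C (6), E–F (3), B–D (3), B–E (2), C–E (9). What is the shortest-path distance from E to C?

Routes from E to C:
E - C: 9
E - B - C: 2 + 6 = 8
E - F - D - B - C: 3 + 3 + 3 + 6 = 15
E - F - A - D - B - C: 3 + 3 + 2 + 3 + 6 = 17
Shortest: 8.

8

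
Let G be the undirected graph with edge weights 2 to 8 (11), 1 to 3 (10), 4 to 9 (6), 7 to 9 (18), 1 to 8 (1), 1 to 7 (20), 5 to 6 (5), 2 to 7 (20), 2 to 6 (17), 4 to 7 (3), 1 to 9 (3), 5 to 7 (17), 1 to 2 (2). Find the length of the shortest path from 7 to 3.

A few of the 7→3 routes:
7 → 4 → 9 → 1 → 3: 3 + 6 + 3 + 10 = 22
7 → 1 → 3: 20 + 10 = 30
7 → 9 → 1 → 3: 18 + 3 + 10 = 31
Shortest: 22.

22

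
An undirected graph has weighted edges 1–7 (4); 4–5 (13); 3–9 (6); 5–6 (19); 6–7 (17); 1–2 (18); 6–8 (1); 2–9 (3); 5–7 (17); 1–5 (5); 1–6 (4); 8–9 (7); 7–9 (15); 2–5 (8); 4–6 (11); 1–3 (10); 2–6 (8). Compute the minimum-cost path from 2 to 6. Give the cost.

Some routes from 2 to 6:
2 → 9 → 8 → 6: 3 + 7 + 1 = 11
2 → 5 → 1 → 6: 8 + 5 + 4 = 17
2 → 6: 8
Best route has total 8.

8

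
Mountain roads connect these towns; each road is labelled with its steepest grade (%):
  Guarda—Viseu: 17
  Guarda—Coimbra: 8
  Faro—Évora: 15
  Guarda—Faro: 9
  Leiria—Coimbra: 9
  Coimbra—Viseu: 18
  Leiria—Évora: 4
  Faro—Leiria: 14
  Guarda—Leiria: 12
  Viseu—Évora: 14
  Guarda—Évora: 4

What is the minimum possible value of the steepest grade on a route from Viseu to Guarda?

Some routes from Viseu to Guarda:
Viseu→Évora→Leiria→Faro→Guarda: max(14, 4, 14, 9) = 14
Viseu→Évora→Guarda: max(14, 4) = 14
Viseu→Évora→Faro→Leiria→Coimbra→Guarda: max(14, 15, 14, 9, 8) = 15
Viseu→Évora→Leiria→Guarda: max(14, 4, 12) = 14
Viseu→Évora→Leiria→Coimbra→Guarda: max(14, 4, 9, 8) = 14
Viseu→Évora→Faro→Leiria→Guarda: max(14, 15, 14, 12) = 15
The minimum achievable maximum is 14%.

14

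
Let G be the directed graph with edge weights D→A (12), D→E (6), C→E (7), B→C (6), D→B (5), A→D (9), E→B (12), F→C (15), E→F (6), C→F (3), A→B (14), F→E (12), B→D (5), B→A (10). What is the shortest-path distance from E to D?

Routes from E to D:
E → B → A → D: 12 + 10 + 9 = 31
E → B → D: 12 + 5 = 17
Shortest: 17.

17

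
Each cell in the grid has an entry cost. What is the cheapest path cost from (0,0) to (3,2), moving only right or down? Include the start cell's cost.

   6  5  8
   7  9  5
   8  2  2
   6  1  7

Take (0,0)→(0,1)→(1,1)→(2,1)→(3,1)→(3,2) for a total of 6 + 5 + 9 + 2 + 1 + 7 = 30.

30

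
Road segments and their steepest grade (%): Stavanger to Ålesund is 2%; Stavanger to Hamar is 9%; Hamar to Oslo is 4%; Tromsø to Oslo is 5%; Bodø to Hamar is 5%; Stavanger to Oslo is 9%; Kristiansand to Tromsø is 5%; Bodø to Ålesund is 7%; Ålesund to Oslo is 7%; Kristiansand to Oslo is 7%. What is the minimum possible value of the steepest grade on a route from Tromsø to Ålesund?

7

Checking several routes:
Tromsø → Kristiansand → Oslo → Ålesund: max(5, 7, 7) = 7
Tromsø → Oslo → Ålesund: max(5, 7) = 7
Tromsø → Kristiansand → Oslo → Hamar → Bodø → Ålesund: max(5, 7, 4, 5, 7) = 7
Smallest bottleneck: 7%.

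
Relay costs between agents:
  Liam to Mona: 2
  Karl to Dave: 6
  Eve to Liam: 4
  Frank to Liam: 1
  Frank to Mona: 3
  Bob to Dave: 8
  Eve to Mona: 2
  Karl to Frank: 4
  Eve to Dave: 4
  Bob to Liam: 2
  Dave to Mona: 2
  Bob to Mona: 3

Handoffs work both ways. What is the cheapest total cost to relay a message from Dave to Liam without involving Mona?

8

Candidate routes:
Dave -> Eve -> Liam: 4 + 4 = 8
Dave -> Bob -> Liam: 8 + 2 = 10
Dave -> Karl -> Frank -> Liam: 6 + 4 + 1 = 11
Shortest: 8.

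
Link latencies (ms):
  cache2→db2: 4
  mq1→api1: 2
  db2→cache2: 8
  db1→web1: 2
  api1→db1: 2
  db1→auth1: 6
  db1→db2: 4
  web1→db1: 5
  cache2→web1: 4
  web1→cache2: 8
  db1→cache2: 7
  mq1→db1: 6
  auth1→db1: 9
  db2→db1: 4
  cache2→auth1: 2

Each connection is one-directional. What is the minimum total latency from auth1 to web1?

11

Paths from auth1 to web1:
auth1 - db1 - web1: 9 + 2 = 11
auth1 - db1 - cache2 - web1: 9 + 7 + 4 = 20
auth1 - db1 - db2 - cache2 - web1: 9 + 4 + 8 + 4 = 25
The minimum is 11 ms.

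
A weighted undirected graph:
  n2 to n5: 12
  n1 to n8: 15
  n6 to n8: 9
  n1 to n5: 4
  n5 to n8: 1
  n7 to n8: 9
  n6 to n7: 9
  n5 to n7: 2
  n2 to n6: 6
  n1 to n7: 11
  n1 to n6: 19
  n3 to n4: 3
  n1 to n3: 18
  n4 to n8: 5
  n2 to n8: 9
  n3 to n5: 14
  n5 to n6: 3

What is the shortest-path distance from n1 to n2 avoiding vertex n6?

Some routes from n1 to n2 avoiding n6:
n1 -> n5 -> n2: 4 + 12 = 16
n1 -> n8 -> n2: 15 + 9 = 24
n1 -> n5 -> n7 -> n8 -> n2: 4 + 2 + 9 + 9 = 24
n1 -> n5 -> n8 -> n2: 4 + 1 + 9 = 14
n1 -> n7 -> n5 -> n8 -> n2: 11 + 2 + 1 + 9 = 23
n1 -> n7 -> n5 -> n2: 11 + 2 + 12 = 25
Shortest: 14.

14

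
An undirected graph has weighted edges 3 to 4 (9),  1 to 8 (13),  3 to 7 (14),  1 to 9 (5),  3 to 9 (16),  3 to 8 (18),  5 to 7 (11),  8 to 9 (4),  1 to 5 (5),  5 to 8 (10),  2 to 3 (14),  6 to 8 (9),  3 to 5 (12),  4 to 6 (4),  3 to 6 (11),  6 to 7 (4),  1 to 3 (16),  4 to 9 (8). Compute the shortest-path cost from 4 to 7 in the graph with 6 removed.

Some routes from 4 to 7 avoiding 6:
4→9→8→5→7: 8 + 4 + 10 + 11 = 33
4→9→8→1→5→7: 8 + 4 + 13 + 5 + 11 = 41
4→3→7: 9 + 14 = 23
4→9→3→7: 8 + 16 + 14 = 38
4→9→1→5→7: 8 + 5 + 5 + 11 = 29
4→3→5→7: 9 + 12 + 11 = 32
Best route has total 23.

23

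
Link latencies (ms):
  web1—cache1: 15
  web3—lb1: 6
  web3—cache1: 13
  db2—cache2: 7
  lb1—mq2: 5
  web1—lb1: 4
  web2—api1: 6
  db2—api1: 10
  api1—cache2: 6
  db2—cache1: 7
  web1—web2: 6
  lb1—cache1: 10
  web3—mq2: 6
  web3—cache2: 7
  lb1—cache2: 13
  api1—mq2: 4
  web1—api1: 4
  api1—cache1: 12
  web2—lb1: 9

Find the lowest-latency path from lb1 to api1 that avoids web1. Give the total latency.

9

Checking several routes:
lb1→web3→cache2→api1: 6 + 7 + 6 = 19
lb1→web3→mq2→api1: 6 + 6 + 4 = 16
lb1→mq2→api1: 5 + 4 = 9
lb1→cache2→api1: 13 + 6 = 19
lb1→web2→api1: 9 + 6 = 15
The minimum is 9 ms.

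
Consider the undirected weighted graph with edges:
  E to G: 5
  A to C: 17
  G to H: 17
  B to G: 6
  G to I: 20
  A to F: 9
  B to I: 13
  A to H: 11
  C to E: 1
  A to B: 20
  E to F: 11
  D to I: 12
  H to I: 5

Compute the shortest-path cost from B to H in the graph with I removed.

Comparing a few candidate routes:
B -> G -> H: 6 + 17 = 23
B -> A -> H: 20 + 11 = 31
B -> G -> E -> F -> A -> H: 6 + 5 + 11 + 9 + 11 = 42
B -> G -> E -> C -> A -> H: 6 + 5 + 1 + 17 + 11 = 40
The minimum is 23.

23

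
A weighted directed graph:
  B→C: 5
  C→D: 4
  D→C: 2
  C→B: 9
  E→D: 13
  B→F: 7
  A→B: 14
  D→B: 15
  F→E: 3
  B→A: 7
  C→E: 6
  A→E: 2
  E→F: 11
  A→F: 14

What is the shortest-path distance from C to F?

A few of the C→F routes:
C - D - B - F: 4 + 15 + 7 = 26
C - B - F: 9 + 7 = 16
C - E - F: 6 + 11 = 17
Best route has total 16.

16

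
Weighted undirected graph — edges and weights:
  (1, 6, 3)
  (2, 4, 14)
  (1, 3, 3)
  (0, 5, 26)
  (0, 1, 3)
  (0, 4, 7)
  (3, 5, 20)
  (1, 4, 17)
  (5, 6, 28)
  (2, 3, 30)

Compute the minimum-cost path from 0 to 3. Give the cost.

6

A few of the 0→3 routes:
0-1-6-5-3: 3 + 3 + 28 + 20 = 54
0-4-1-3: 7 + 17 + 3 = 27
0-5-3: 26 + 20 = 46
0-1-3: 3 + 3 = 6
0-5-6-1-3: 26 + 28 + 3 + 3 = 60
0-4-2-3: 7 + 14 + 30 = 51
The minimum is 6.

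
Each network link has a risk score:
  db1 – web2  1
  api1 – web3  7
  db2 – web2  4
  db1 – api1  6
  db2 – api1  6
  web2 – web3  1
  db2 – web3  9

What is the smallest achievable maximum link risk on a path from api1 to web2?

Checking several routes:
api1 -> db2 -> web2: max(6, 4) = 6
api1 -> web3 -> db2 -> web2: max(7, 9, 4) = 9
api1 -> web3 -> web2: max(7, 1) = 7
api1 -> db1 -> web2: max(6, 1) = 6
Best route has worst link 6.

6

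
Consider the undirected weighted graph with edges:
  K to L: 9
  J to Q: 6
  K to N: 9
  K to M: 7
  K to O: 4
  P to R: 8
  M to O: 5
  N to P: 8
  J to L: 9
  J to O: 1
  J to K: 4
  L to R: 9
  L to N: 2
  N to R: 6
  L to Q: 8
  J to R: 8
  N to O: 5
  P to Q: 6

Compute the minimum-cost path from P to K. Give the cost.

16

Checking several routes:
P→Q→J→K: 6 + 6 + 4 = 16
P→Q→J→O→K: 6 + 6 + 1 + 4 = 17
P→N→K: 8 + 9 = 17
P→N→O→K: 8 + 5 + 4 = 17
The minimum is 16.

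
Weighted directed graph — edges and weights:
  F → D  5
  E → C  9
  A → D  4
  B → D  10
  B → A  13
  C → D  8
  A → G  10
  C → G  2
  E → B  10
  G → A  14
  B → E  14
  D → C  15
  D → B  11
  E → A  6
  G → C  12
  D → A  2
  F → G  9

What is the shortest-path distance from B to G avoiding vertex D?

Routes from B to G avoiding D:
B → E → C → G: 14 + 9 + 2 = 25
B → E → A → G: 14 + 6 + 10 = 30
B → A → G: 13 + 10 = 23
Best route has total 23.

23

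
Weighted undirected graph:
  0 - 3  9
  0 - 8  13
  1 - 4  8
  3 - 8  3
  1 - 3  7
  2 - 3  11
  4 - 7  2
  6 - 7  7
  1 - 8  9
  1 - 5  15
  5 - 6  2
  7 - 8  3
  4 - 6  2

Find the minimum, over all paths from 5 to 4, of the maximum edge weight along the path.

Some routes from 5 to 4:
5 → 6 → 7 → 8 → 0 → 3 → 1 → 4: max(2, 7, 3, 13, 9, 7, 8) = 13
5 → 6 → 7 → 8 → 1 → 4: max(2, 7, 3, 9, 8) = 9
5 → 6 → 7 → 8 → 3 → 1 → 4: max(2, 7, 3, 3, 7, 8) = 8
5 → 6 → 4: max(2, 2) = 2
5 → 6 → 7 → 4: max(2, 7, 2) = 7
The minimum achievable maximum is 2.

2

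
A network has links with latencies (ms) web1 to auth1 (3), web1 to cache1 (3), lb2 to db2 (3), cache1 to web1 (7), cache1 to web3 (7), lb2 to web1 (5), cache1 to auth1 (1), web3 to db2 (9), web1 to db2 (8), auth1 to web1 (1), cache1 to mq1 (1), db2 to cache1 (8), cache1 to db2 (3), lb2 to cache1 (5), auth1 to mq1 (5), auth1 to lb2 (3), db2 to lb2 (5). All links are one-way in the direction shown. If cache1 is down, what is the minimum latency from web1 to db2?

Candidate routes:
web1→auth1→lb2→db2: 3 + 3 + 3 = 9
web1→db2: 8
The minimum is 8 ms.

8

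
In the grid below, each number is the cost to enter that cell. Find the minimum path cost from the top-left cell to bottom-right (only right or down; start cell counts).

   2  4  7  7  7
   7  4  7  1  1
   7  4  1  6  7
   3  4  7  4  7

32

Best path: r0c0→r0c1→r1c1→r2c1→r2c2→r2c3→r3c3→r3c4
Cost: 2 + 4 + 4 + 4 + 1 + 6 + 4 + 7 = 32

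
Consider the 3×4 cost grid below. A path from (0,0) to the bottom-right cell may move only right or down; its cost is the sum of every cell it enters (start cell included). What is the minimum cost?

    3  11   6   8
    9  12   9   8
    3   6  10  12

43

Path [0,0]→[1,0]→[2,0]→[2,1]→[2,2]→[2,3]: 3 + 9 + 3 + 6 + 10 + 12 = 43.
(Top row then right column would cost 48.)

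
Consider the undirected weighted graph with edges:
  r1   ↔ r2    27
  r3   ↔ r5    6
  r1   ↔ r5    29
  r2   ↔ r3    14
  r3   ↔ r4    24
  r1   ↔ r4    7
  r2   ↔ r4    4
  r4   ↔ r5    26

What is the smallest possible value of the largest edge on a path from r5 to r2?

14

Checking several routes:
r5 → r3 → r4 → r2: max(6, 24, 4) = 24
r5 → r3 → r4 → r1 → r2: max(6, 24, 7, 27) = 27
r5 → r4 → r3 → r2: max(26, 24, 14) = 26
r5 → r4 → r2: max(26, 4) = 26
r5 → r3 → r2: max(6, 14) = 14
Smallest bottleneck: 14.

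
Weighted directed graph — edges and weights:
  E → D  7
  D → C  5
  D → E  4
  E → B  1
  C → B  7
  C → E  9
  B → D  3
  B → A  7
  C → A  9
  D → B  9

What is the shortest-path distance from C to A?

Routes from C to A:
C→E→D→B→A: 9 + 7 + 9 + 7 = 32
C→A: 9
C→B→A: 7 + 7 = 14
C→E→B→A: 9 + 1 + 7 = 17
Shortest: 9.

9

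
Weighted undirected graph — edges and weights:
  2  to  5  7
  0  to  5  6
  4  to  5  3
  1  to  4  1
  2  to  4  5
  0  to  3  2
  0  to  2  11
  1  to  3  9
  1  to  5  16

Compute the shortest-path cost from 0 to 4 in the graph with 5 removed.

Routes from 0 to 4 avoiding 5:
0 -> 2 -> 4: 11 + 5 = 16
0 -> 3 -> 1 -> 4: 2 + 9 + 1 = 12
Best route has total 12.

12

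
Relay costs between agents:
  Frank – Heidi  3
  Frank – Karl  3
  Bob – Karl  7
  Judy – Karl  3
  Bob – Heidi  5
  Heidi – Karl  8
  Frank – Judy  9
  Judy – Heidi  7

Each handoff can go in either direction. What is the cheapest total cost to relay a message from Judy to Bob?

10

A few of the Judy→Bob routes:
Judy -> Karl -> Bob: 3 + 7 = 10
Judy -> Heidi -> Bob: 7 + 5 = 12
Judy -> Karl -> Frank -> Heidi -> Bob: 3 + 3 + 3 + 5 = 14
Judy -> Frank -> Karl -> Bob: 9 + 3 + 7 = 19
Judy -> Frank -> Heidi -> Bob: 9 + 3 + 5 = 17
Judy -> Karl -> Heidi -> Bob: 3 + 8 + 5 = 16
Best route has total 10.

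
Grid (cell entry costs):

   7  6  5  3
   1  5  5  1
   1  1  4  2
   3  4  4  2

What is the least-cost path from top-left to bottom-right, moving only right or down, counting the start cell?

Take (0,0)→(1,0)→(2,0)→(2,1)→(2,2)→(2,3)→(3,3) for a total of 7 + 1 + 1 + 1 + 4 + 2 + 2 = 18.
(Top row then right column would cost 26.)

18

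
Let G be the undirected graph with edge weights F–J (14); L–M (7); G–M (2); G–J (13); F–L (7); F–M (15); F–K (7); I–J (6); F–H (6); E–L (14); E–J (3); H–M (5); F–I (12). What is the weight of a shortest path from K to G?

20

Some routes from K to G:
K - F - M - G: 7 + 15 + 2 = 24
K - F - L - M - G: 7 + 7 + 7 + 2 = 23
K - F - I - J - G: 7 + 12 + 6 + 13 = 38
K - F - H - M - G: 7 + 6 + 5 + 2 = 20
K - F - J - G: 7 + 14 + 13 = 34
Best route has total 20.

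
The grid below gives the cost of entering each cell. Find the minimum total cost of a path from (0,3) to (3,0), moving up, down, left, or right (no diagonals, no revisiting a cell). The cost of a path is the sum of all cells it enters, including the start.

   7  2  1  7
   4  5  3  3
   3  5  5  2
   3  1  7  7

24

Cheapest: (0,3) -> (0,2) -> (0,1) -> (1,1) -> (2,1) -> (3,1) -> (3,0)
  7 + 1 + 2 + 5 + 5 + 1 + 3 = 24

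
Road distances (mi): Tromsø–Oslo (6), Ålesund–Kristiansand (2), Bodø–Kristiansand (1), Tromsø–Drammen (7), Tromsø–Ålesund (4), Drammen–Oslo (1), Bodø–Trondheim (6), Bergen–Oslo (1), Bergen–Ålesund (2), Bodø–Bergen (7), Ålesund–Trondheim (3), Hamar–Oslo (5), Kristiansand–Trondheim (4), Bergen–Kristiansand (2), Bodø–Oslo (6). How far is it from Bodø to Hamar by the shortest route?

9

Some routes from Bodø to Hamar:
Bodø-Bergen-Oslo-Hamar: 7 + 1 + 5 = 13
Bodø-Kristiansand-Bergen-Oslo-Hamar: 1 + 2 + 1 + 5 = 9
Bodø-Kristiansand-Ålesund-Bergen-Oslo-Hamar: 1 + 2 + 2 + 1 + 5 = 11
Bodø-Oslo-Hamar: 6 + 5 = 11
Best route has total 9 mi.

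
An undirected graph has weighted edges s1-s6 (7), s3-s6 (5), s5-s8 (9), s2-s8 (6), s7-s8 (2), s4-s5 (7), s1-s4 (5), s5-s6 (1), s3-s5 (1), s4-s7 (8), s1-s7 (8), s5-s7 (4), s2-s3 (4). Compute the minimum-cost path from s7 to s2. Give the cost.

8

Checking several routes:
s7→s4→s5→s3→s2: 8 + 7 + 1 + 4 = 20
s7→s5→s8→s2: 4 + 9 + 6 = 19
s7→s5→s6→s3→s2: 4 + 1 + 5 + 4 = 14
s7→s5→s3→s2: 4 + 1 + 4 = 9
s7→s8→s5→s3→s2: 2 + 9 + 1 + 4 = 16
s7→s8→s2: 2 + 6 = 8
Best route has total 8.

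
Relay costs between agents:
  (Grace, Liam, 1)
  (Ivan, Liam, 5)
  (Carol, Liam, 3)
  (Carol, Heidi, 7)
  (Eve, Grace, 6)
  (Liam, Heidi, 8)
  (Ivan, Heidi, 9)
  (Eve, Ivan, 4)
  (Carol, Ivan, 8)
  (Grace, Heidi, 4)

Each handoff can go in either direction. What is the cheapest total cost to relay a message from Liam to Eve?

7

Checking several routes:
Liam → Ivan → Eve: 5 + 4 = 9
Liam → Carol → Ivan → Eve: 3 + 8 + 4 = 15
Liam → Grace → Eve: 1 + 6 = 7
The minimum is 7.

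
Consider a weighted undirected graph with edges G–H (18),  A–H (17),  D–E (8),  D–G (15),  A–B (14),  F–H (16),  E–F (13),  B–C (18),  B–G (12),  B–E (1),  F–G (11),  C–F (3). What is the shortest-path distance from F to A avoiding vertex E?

Some routes from F to A avoiding E:
F → H → G → B → A: 16 + 18 + 12 + 14 = 60
F → G → H → A: 11 + 18 + 17 = 46
F → G → B → A: 11 + 12 + 14 = 37
F → C → B → A: 3 + 18 + 14 = 35
F → H → A: 16 + 17 = 33
Best route has total 33.

33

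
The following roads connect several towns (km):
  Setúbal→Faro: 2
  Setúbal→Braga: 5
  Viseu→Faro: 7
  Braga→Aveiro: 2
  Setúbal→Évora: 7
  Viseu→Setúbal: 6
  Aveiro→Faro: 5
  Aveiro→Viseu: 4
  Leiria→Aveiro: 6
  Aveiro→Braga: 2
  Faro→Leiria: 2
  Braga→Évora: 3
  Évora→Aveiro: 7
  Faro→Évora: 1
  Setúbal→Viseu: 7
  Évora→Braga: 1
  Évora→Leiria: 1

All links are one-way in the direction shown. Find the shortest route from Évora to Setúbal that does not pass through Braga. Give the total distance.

17

Candidate routes:
Évora→Leiria→Aveiro→Viseu→Setúbal: 1 + 6 + 4 + 6 = 17
Évora→Aveiro→Viseu→Setúbal: 7 + 4 + 6 = 17
Shortest: 17 km.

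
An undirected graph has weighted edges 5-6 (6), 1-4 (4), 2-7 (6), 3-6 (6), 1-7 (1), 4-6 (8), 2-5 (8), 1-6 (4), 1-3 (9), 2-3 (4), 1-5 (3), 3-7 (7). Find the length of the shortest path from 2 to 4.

11

Some routes from 2 to 4:
2 -> 3 -> 6 -> 4: 4 + 6 + 8 = 18
2 -> 5 -> 1 -> 4: 8 + 3 + 4 = 15
2 -> 7 -> 1 -> 4: 6 + 1 + 4 = 11
2 -> 3 -> 7 -> 1 -> 4: 4 + 7 + 1 + 4 = 16
2 -> 3 -> 1 -> 4: 4 + 9 + 4 = 17
Best route has total 11.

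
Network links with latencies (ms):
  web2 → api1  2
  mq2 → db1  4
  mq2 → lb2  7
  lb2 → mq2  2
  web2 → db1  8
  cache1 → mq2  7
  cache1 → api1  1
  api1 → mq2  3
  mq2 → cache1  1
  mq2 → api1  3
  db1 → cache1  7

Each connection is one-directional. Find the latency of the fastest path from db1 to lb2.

Paths from db1 to lb2:
db1-cache1-api1-mq2-lb2: 7 + 1 + 3 + 7 = 18
db1-cache1-mq2-lb2: 7 + 7 + 7 = 21
Best route has total 18 ms.

18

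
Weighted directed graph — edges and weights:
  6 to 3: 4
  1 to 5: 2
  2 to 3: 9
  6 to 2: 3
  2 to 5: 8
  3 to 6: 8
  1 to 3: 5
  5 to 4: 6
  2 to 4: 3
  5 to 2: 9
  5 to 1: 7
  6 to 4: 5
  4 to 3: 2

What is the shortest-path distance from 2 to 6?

13

Comparing a few candidate routes:
2 -> 3 -> 6: 9 + 8 = 17
2 -> 5 -> 4 -> 3 -> 6: 8 + 6 + 2 + 8 = 24
2 -> 4 -> 3 -> 6: 3 + 2 + 8 = 13
The minimum is 13.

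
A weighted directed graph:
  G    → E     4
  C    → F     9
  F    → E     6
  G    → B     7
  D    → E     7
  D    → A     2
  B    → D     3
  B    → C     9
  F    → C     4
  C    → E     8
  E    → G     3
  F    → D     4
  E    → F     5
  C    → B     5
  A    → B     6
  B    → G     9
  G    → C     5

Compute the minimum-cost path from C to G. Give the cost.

11

Some routes from C to G:
C-E-G: 8 + 3 = 11
C-B-G: 5 + 9 = 14
C-F-D-E-G: 9 + 4 + 7 + 3 = 23
C-F-D-A-B-G: 9 + 4 + 2 + 6 + 9 = 30
C-F-E-G: 9 + 6 + 3 = 18
C-B-D-E-G: 5 + 3 + 7 + 3 = 18
Shortest: 11.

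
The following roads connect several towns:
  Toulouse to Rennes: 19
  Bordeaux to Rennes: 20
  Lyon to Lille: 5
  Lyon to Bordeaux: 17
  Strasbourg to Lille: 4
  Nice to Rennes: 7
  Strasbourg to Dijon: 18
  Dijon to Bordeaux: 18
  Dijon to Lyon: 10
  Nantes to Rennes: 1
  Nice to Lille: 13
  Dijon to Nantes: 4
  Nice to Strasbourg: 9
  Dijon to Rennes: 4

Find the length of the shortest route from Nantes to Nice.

Some routes from Nantes to Nice:
Nantes -> Dijon -> Rennes -> Nice: 4 + 4 + 7 = 15
Nantes -> Dijon -> Strasbourg -> Nice: 4 + 18 + 9 = 31
Nantes -> Rennes -> Nice: 1 + 7 = 8
Best route has total 8.

8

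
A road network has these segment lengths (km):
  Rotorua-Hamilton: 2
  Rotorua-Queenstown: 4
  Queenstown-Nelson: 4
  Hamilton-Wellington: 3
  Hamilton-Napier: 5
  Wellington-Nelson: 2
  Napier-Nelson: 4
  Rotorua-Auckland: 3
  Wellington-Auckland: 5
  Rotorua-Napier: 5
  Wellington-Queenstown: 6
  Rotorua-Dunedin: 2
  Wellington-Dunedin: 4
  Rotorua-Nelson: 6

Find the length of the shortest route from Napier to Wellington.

Some routes from Napier to Wellington:
Napier -> Rotorua -> Dunedin -> Wellington: 5 + 2 + 4 = 11
Napier -> Hamilton -> Rotorua -> Dunedin -> Wellington: 5 + 2 + 2 + 4 = 13
Napier -> Nelson -> Wellington: 4 + 2 = 6
Napier -> Rotorua -> Hamilton -> Wellington: 5 + 2 + 3 = 10
Napier -> Hamilton -> Wellington: 5 + 3 = 8
The minimum is 6 km.

6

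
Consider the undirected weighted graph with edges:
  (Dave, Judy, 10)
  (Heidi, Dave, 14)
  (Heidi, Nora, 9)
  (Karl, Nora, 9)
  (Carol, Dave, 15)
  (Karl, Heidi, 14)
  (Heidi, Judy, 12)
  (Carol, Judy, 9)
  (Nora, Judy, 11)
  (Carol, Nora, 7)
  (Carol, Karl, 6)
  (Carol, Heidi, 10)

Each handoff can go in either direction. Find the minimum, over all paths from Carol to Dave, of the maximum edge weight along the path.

10

Some routes from Carol to Dave:
Carol→Karl→Nora→Judy→Dave: max(6, 9, 11, 10) = 11
Carol→Nora→Heidi→Judy→Dave: max(7, 9, 12, 10) = 12
Carol→Judy→Dave: max(9, 10) = 10
Carol→Heidi→Nora→Judy→Dave: max(10, 9, 11, 10) = 11
Carol→Nora→Judy→Dave: max(7, 11, 10) = 11
Best route has worst link 10.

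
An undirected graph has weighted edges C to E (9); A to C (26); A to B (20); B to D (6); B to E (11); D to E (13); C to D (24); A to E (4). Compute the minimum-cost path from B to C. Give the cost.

20

Checking several routes:
B - E - A - C: 11 + 4 + 26 = 41
B - E - C: 11 + 9 = 20
B - A - E - C: 20 + 4 + 9 = 33
B - D - C: 6 + 24 = 30
B - D - E - C: 6 + 13 + 9 = 28
Best route has total 20.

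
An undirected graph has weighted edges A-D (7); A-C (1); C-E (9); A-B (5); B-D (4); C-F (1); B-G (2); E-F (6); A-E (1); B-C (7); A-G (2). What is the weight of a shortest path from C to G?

3

Checking several routes:
C → A → G: 1 + 2 = 3
C → A → B → G: 1 + 5 + 2 = 8
C → F → E → A → G: 1 + 6 + 1 + 2 = 10
C → B → G: 7 + 2 = 9
Shortest: 3.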